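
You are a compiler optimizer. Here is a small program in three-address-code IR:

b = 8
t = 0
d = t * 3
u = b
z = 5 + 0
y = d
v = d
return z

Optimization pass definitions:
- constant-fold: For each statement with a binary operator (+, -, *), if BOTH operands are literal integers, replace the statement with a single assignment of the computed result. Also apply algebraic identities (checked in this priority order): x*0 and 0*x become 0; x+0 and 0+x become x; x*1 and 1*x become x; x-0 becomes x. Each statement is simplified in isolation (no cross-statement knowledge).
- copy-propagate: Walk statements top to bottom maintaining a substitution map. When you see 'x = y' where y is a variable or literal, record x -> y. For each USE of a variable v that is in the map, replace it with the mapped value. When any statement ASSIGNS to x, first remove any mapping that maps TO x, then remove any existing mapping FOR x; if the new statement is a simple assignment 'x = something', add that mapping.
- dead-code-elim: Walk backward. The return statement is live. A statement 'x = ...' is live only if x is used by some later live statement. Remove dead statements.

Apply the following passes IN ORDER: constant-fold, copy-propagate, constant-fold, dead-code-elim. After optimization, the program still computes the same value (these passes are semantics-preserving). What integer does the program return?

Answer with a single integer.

Answer: 5

Derivation:
Initial IR:
  b = 8
  t = 0
  d = t * 3
  u = b
  z = 5 + 0
  y = d
  v = d
  return z
After constant-fold (8 stmts):
  b = 8
  t = 0
  d = t * 3
  u = b
  z = 5
  y = d
  v = d
  return z
After copy-propagate (8 stmts):
  b = 8
  t = 0
  d = 0 * 3
  u = 8
  z = 5
  y = d
  v = d
  return 5
After constant-fold (8 stmts):
  b = 8
  t = 0
  d = 0
  u = 8
  z = 5
  y = d
  v = d
  return 5
After dead-code-elim (1 stmts):
  return 5
Evaluate:
  b = 8  =>  b = 8
  t = 0  =>  t = 0
  d = t * 3  =>  d = 0
  u = b  =>  u = 8
  z = 5 + 0  =>  z = 5
  y = d  =>  y = 0
  v = d  =>  v = 0
  return z = 5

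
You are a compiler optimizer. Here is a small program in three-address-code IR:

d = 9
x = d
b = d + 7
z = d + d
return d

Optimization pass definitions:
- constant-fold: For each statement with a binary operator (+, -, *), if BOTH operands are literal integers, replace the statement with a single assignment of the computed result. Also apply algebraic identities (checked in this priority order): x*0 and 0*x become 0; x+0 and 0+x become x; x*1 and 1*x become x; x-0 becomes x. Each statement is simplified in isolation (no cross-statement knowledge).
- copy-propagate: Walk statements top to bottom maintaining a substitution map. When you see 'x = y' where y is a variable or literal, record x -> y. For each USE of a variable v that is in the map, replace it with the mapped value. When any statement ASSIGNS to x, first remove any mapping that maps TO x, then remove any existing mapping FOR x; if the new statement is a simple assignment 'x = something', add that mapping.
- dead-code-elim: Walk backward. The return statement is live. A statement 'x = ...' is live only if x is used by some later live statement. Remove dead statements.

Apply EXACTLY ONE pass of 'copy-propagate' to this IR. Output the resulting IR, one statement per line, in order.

Answer: d = 9
x = 9
b = 9 + 7
z = 9 + 9
return 9

Derivation:
Applying copy-propagate statement-by-statement:
  [1] d = 9  (unchanged)
  [2] x = d  -> x = 9
  [3] b = d + 7  -> b = 9 + 7
  [4] z = d + d  -> z = 9 + 9
  [5] return d  -> return 9
Result (5 stmts):
  d = 9
  x = 9
  b = 9 + 7
  z = 9 + 9
  return 9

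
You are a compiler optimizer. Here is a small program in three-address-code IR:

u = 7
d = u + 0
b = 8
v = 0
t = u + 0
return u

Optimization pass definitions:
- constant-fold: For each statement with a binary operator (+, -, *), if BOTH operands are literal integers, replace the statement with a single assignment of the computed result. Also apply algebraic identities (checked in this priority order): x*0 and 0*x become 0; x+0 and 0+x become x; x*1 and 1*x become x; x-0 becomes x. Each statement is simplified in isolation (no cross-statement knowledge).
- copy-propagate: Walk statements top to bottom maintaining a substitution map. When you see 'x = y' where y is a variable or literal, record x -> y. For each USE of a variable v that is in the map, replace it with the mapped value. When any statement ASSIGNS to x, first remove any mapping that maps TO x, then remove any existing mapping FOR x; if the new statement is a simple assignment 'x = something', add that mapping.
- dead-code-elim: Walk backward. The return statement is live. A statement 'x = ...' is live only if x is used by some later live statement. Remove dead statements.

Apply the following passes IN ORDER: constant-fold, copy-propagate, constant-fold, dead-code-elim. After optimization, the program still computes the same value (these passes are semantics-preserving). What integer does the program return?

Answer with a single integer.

Answer: 7

Derivation:
Initial IR:
  u = 7
  d = u + 0
  b = 8
  v = 0
  t = u + 0
  return u
After constant-fold (6 stmts):
  u = 7
  d = u
  b = 8
  v = 0
  t = u
  return u
After copy-propagate (6 stmts):
  u = 7
  d = 7
  b = 8
  v = 0
  t = 7
  return 7
After constant-fold (6 stmts):
  u = 7
  d = 7
  b = 8
  v = 0
  t = 7
  return 7
After dead-code-elim (1 stmts):
  return 7
Evaluate:
  u = 7  =>  u = 7
  d = u + 0  =>  d = 7
  b = 8  =>  b = 8
  v = 0  =>  v = 0
  t = u + 0  =>  t = 7
  return u = 7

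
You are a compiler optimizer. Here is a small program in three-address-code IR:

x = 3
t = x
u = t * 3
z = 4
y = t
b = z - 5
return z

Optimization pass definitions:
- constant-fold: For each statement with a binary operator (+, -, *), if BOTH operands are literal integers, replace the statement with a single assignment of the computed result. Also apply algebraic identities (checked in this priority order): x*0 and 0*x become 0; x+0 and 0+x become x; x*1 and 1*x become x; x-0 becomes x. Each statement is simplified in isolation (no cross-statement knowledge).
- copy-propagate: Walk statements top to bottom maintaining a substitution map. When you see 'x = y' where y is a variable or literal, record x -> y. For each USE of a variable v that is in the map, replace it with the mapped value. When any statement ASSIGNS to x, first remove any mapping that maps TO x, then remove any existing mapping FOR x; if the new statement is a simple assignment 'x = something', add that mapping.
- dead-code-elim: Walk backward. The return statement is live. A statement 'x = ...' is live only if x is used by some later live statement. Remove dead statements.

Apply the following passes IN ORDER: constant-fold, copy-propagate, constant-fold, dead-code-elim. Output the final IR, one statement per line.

Answer: return 4

Derivation:
Initial IR:
  x = 3
  t = x
  u = t * 3
  z = 4
  y = t
  b = z - 5
  return z
After constant-fold (7 stmts):
  x = 3
  t = x
  u = t * 3
  z = 4
  y = t
  b = z - 5
  return z
After copy-propagate (7 stmts):
  x = 3
  t = 3
  u = 3 * 3
  z = 4
  y = 3
  b = 4 - 5
  return 4
After constant-fold (7 stmts):
  x = 3
  t = 3
  u = 9
  z = 4
  y = 3
  b = -1
  return 4
After dead-code-elim (1 stmts):
  return 4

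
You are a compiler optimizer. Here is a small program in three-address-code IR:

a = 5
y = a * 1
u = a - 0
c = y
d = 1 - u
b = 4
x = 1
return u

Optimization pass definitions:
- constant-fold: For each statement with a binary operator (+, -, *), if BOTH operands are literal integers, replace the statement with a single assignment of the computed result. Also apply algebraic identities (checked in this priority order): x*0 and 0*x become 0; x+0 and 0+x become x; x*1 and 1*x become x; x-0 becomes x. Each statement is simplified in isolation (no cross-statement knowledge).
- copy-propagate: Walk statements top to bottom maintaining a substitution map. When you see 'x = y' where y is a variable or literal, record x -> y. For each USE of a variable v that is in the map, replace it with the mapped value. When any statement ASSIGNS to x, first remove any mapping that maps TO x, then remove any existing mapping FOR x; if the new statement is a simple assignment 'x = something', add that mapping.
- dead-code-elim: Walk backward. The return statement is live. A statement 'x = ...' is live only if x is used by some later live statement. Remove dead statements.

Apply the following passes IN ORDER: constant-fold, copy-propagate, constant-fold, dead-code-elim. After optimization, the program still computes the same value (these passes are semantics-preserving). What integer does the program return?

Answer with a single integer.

Answer: 5

Derivation:
Initial IR:
  a = 5
  y = a * 1
  u = a - 0
  c = y
  d = 1 - u
  b = 4
  x = 1
  return u
After constant-fold (8 stmts):
  a = 5
  y = a
  u = a
  c = y
  d = 1 - u
  b = 4
  x = 1
  return u
After copy-propagate (8 stmts):
  a = 5
  y = 5
  u = 5
  c = 5
  d = 1 - 5
  b = 4
  x = 1
  return 5
After constant-fold (8 stmts):
  a = 5
  y = 5
  u = 5
  c = 5
  d = -4
  b = 4
  x = 1
  return 5
After dead-code-elim (1 stmts):
  return 5
Evaluate:
  a = 5  =>  a = 5
  y = a * 1  =>  y = 5
  u = a - 0  =>  u = 5
  c = y  =>  c = 5
  d = 1 - u  =>  d = -4
  b = 4  =>  b = 4
  x = 1  =>  x = 1
  return u = 5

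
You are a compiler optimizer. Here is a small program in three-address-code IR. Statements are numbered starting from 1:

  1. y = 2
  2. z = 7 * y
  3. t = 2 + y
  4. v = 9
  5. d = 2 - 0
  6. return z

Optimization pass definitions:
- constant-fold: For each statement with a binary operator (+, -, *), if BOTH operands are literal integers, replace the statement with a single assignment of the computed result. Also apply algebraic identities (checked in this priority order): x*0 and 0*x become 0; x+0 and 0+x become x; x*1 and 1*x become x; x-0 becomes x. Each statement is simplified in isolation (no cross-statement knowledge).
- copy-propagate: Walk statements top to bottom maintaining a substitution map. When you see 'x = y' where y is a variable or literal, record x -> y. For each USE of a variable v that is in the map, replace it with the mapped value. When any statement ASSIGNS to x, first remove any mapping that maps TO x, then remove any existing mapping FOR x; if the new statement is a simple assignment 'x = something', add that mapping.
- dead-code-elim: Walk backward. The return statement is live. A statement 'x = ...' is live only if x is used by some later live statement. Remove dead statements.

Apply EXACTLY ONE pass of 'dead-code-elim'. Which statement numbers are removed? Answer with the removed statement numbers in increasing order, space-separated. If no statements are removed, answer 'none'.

Answer: 3 4 5

Derivation:
Backward liveness scan:
Stmt 1 'y = 2': KEEP (y is live); live-in = []
Stmt 2 'z = 7 * y': KEEP (z is live); live-in = ['y']
Stmt 3 't = 2 + y': DEAD (t not in live set ['z'])
Stmt 4 'v = 9': DEAD (v not in live set ['z'])
Stmt 5 'd = 2 - 0': DEAD (d not in live set ['z'])
Stmt 6 'return z': KEEP (return); live-in = ['z']
Removed statement numbers: [3, 4, 5]
Surviving IR:
  y = 2
  z = 7 * y
  return z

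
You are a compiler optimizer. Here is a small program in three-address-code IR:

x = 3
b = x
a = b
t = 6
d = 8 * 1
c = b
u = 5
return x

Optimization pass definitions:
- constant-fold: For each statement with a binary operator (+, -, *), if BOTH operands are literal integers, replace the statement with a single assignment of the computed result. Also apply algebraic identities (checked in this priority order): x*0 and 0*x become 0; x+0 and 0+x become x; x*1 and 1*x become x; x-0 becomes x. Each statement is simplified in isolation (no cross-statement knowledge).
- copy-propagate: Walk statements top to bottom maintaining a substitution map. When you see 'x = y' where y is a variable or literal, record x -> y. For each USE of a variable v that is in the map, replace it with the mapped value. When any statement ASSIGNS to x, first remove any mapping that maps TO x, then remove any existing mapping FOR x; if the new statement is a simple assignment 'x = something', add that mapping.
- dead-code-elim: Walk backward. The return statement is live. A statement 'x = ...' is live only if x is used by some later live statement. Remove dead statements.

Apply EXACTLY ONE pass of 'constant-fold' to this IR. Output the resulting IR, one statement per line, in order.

Applying constant-fold statement-by-statement:
  [1] x = 3  (unchanged)
  [2] b = x  (unchanged)
  [3] a = b  (unchanged)
  [4] t = 6  (unchanged)
  [5] d = 8 * 1  -> d = 8
  [6] c = b  (unchanged)
  [7] u = 5  (unchanged)
  [8] return x  (unchanged)
Result (8 stmts):
  x = 3
  b = x
  a = b
  t = 6
  d = 8
  c = b
  u = 5
  return x

Answer: x = 3
b = x
a = b
t = 6
d = 8
c = b
u = 5
return x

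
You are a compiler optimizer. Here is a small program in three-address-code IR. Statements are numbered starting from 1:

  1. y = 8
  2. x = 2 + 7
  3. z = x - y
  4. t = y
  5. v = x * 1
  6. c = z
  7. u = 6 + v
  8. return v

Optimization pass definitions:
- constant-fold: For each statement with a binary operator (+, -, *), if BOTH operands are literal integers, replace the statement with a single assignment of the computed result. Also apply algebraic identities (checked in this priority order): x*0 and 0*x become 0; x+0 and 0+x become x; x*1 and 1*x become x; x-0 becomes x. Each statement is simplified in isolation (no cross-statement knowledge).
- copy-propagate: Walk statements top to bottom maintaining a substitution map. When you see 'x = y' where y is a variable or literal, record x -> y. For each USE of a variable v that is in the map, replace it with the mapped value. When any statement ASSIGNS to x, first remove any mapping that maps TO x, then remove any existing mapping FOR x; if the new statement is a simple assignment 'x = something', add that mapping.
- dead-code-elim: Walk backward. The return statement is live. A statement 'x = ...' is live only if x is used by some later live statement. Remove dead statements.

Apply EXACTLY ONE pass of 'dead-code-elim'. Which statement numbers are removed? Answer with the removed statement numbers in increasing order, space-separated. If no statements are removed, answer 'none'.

Answer: 1 3 4 6 7

Derivation:
Backward liveness scan:
Stmt 1 'y = 8': DEAD (y not in live set [])
Stmt 2 'x = 2 + 7': KEEP (x is live); live-in = []
Stmt 3 'z = x - y': DEAD (z not in live set ['x'])
Stmt 4 't = y': DEAD (t not in live set ['x'])
Stmt 5 'v = x * 1': KEEP (v is live); live-in = ['x']
Stmt 6 'c = z': DEAD (c not in live set ['v'])
Stmt 7 'u = 6 + v': DEAD (u not in live set ['v'])
Stmt 8 'return v': KEEP (return); live-in = ['v']
Removed statement numbers: [1, 3, 4, 6, 7]
Surviving IR:
  x = 2 + 7
  v = x * 1
  return v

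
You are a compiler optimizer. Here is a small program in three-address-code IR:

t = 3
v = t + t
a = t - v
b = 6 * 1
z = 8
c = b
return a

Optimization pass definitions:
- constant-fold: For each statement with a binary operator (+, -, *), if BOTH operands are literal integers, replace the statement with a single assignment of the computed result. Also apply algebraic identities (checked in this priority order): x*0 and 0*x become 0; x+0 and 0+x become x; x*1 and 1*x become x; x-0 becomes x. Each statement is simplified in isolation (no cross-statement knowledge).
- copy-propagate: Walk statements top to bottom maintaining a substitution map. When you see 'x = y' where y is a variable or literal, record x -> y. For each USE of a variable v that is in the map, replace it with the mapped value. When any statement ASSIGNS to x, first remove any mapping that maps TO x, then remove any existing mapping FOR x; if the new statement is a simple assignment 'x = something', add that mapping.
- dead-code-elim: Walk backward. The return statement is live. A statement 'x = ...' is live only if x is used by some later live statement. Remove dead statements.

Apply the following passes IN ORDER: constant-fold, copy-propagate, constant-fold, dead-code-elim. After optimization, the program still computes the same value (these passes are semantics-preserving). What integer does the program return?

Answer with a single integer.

Initial IR:
  t = 3
  v = t + t
  a = t - v
  b = 6 * 1
  z = 8
  c = b
  return a
After constant-fold (7 stmts):
  t = 3
  v = t + t
  a = t - v
  b = 6
  z = 8
  c = b
  return a
After copy-propagate (7 stmts):
  t = 3
  v = 3 + 3
  a = 3 - v
  b = 6
  z = 8
  c = 6
  return a
After constant-fold (7 stmts):
  t = 3
  v = 6
  a = 3 - v
  b = 6
  z = 8
  c = 6
  return a
After dead-code-elim (3 stmts):
  v = 6
  a = 3 - v
  return a
Evaluate:
  t = 3  =>  t = 3
  v = t + t  =>  v = 6
  a = t - v  =>  a = -3
  b = 6 * 1  =>  b = 6
  z = 8  =>  z = 8
  c = b  =>  c = 6
  return a = -3

Answer: -3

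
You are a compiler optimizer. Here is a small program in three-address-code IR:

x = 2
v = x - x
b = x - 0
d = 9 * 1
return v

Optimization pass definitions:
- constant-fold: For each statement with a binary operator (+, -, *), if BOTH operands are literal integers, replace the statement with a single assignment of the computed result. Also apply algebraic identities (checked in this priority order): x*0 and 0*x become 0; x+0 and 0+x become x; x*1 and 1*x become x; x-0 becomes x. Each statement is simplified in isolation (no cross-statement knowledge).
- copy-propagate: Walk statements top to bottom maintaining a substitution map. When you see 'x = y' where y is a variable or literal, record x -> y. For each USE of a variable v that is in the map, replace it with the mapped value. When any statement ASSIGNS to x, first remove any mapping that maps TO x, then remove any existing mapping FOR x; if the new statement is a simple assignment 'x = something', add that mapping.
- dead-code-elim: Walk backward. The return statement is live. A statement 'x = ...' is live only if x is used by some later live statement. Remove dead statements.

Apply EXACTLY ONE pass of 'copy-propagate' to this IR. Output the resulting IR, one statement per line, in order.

Answer: x = 2
v = 2 - 2
b = 2 - 0
d = 9 * 1
return v

Derivation:
Applying copy-propagate statement-by-statement:
  [1] x = 2  (unchanged)
  [2] v = x - x  -> v = 2 - 2
  [3] b = x - 0  -> b = 2 - 0
  [4] d = 9 * 1  (unchanged)
  [5] return v  (unchanged)
Result (5 stmts):
  x = 2
  v = 2 - 2
  b = 2 - 0
  d = 9 * 1
  return v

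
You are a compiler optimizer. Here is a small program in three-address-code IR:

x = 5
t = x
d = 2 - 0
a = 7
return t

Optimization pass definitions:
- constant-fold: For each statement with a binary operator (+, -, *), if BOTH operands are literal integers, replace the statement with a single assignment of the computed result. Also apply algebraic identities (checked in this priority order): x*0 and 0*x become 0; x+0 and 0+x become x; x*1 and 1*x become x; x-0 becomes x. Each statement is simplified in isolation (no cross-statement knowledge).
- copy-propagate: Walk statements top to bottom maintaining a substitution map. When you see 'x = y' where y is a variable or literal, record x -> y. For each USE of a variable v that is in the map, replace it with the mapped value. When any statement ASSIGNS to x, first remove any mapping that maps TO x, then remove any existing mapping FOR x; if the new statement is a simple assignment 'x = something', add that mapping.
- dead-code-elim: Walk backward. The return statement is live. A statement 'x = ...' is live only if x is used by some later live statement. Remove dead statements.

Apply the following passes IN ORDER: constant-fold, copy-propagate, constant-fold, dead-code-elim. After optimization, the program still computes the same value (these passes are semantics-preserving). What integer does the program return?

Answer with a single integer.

Initial IR:
  x = 5
  t = x
  d = 2 - 0
  a = 7
  return t
After constant-fold (5 stmts):
  x = 5
  t = x
  d = 2
  a = 7
  return t
After copy-propagate (5 stmts):
  x = 5
  t = 5
  d = 2
  a = 7
  return 5
After constant-fold (5 stmts):
  x = 5
  t = 5
  d = 2
  a = 7
  return 5
After dead-code-elim (1 stmts):
  return 5
Evaluate:
  x = 5  =>  x = 5
  t = x  =>  t = 5
  d = 2 - 0  =>  d = 2
  a = 7  =>  a = 7
  return t = 5

Answer: 5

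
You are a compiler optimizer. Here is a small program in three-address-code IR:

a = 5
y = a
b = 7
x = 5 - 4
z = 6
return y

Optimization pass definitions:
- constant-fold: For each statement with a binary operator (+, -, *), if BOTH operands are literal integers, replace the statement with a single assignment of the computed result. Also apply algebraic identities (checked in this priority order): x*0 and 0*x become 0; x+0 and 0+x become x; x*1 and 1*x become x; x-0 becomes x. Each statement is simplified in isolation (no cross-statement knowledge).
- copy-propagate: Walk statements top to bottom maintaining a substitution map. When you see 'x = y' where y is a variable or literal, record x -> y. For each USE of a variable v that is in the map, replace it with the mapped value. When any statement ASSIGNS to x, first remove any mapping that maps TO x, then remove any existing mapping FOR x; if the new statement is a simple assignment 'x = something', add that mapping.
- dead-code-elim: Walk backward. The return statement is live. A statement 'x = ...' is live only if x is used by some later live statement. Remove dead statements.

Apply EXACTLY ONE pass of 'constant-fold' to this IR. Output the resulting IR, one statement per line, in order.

Answer: a = 5
y = a
b = 7
x = 1
z = 6
return y

Derivation:
Applying constant-fold statement-by-statement:
  [1] a = 5  (unchanged)
  [2] y = a  (unchanged)
  [3] b = 7  (unchanged)
  [4] x = 5 - 4  -> x = 1
  [5] z = 6  (unchanged)
  [6] return y  (unchanged)
Result (6 stmts):
  a = 5
  y = a
  b = 7
  x = 1
  z = 6
  return y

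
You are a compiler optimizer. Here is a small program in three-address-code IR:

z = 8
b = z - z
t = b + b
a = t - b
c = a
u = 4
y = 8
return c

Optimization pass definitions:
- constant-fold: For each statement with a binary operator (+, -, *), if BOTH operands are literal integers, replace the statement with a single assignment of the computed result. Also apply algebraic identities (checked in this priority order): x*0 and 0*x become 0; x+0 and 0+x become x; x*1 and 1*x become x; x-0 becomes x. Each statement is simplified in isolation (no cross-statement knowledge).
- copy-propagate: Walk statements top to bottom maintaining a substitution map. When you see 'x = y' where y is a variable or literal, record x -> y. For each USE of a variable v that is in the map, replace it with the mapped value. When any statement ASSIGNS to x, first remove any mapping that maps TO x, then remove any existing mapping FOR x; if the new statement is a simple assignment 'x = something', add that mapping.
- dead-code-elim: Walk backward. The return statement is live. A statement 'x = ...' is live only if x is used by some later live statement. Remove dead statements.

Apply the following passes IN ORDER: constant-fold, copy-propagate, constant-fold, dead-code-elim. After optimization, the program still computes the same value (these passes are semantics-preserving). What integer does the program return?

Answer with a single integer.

Initial IR:
  z = 8
  b = z - z
  t = b + b
  a = t - b
  c = a
  u = 4
  y = 8
  return c
After constant-fold (8 stmts):
  z = 8
  b = z - z
  t = b + b
  a = t - b
  c = a
  u = 4
  y = 8
  return c
After copy-propagate (8 stmts):
  z = 8
  b = 8 - 8
  t = b + b
  a = t - b
  c = a
  u = 4
  y = 8
  return a
After constant-fold (8 stmts):
  z = 8
  b = 0
  t = b + b
  a = t - b
  c = a
  u = 4
  y = 8
  return a
After dead-code-elim (4 stmts):
  b = 0
  t = b + b
  a = t - b
  return a
Evaluate:
  z = 8  =>  z = 8
  b = z - z  =>  b = 0
  t = b + b  =>  t = 0
  a = t - b  =>  a = 0
  c = a  =>  c = 0
  u = 4  =>  u = 4
  y = 8  =>  y = 8
  return c = 0

Answer: 0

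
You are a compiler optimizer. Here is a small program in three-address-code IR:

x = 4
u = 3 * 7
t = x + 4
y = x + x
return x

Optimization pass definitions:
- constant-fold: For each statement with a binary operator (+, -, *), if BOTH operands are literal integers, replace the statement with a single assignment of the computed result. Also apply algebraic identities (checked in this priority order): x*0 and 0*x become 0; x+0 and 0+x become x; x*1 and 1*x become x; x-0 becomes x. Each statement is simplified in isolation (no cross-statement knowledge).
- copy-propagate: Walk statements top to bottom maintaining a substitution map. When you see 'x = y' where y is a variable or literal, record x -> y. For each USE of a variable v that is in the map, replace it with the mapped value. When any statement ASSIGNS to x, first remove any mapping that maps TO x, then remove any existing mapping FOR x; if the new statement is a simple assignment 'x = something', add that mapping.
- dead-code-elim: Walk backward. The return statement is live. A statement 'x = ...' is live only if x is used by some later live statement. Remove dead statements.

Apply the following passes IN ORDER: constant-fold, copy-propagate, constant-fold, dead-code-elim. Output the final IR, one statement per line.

Answer: return 4

Derivation:
Initial IR:
  x = 4
  u = 3 * 7
  t = x + 4
  y = x + x
  return x
After constant-fold (5 stmts):
  x = 4
  u = 21
  t = x + 4
  y = x + x
  return x
After copy-propagate (5 stmts):
  x = 4
  u = 21
  t = 4 + 4
  y = 4 + 4
  return 4
After constant-fold (5 stmts):
  x = 4
  u = 21
  t = 8
  y = 8
  return 4
After dead-code-elim (1 stmts):
  return 4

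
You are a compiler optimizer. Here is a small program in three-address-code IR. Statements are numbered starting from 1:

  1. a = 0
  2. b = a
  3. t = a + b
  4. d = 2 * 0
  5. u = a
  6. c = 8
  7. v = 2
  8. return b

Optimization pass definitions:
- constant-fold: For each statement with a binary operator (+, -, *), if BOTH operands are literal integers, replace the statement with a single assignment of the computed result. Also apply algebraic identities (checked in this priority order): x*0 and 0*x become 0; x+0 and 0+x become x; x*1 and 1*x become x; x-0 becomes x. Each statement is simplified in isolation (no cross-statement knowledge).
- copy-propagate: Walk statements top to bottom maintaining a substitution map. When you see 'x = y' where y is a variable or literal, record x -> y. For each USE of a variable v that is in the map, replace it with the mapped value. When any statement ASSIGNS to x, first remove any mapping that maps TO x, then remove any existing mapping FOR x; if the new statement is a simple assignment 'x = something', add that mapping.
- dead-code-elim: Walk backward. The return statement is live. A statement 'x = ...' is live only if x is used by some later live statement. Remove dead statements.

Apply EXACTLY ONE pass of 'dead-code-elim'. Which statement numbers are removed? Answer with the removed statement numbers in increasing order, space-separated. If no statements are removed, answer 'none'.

Answer: 3 4 5 6 7

Derivation:
Backward liveness scan:
Stmt 1 'a = 0': KEEP (a is live); live-in = []
Stmt 2 'b = a': KEEP (b is live); live-in = ['a']
Stmt 3 't = a + b': DEAD (t not in live set ['b'])
Stmt 4 'd = 2 * 0': DEAD (d not in live set ['b'])
Stmt 5 'u = a': DEAD (u not in live set ['b'])
Stmt 6 'c = 8': DEAD (c not in live set ['b'])
Stmt 7 'v = 2': DEAD (v not in live set ['b'])
Stmt 8 'return b': KEEP (return); live-in = ['b']
Removed statement numbers: [3, 4, 5, 6, 7]
Surviving IR:
  a = 0
  b = a
  return b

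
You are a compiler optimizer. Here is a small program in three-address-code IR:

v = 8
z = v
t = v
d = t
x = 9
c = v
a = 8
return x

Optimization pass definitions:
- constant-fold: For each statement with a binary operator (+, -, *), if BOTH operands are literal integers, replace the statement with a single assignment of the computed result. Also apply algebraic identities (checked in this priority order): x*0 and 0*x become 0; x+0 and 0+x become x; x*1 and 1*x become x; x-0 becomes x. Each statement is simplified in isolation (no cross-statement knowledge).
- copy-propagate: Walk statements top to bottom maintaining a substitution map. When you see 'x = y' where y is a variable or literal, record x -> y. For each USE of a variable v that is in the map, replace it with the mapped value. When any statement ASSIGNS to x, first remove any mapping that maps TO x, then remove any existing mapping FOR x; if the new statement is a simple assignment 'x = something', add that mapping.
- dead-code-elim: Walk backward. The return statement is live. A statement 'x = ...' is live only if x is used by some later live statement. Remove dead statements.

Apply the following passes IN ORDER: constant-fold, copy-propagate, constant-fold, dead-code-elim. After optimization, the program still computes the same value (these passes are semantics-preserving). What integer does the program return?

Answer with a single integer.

Initial IR:
  v = 8
  z = v
  t = v
  d = t
  x = 9
  c = v
  a = 8
  return x
After constant-fold (8 stmts):
  v = 8
  z = v
  t = v
  d = t
  x = 9
  c = v
  a = 8
  return x
After copy-propagate (8 stmts):
  v = 8
  z = 8
  t = 8
  d = 8
  x = 9
  c = 8
  a = 8
  return 9
After constant-fold (8 stmts):
  v = 8
  z = 8
  t = 8
  d = 8
  x = 9
  c = 8
  a = 8
  return 9
After dead-code-elim (1 stmts):
  return 9
Evaluate:
  v = 8  =>  v = 8
  z = v  =>  z = 8
  t = v  =>  t = 8
  d = t  =>  d = 8
  x = 9  =>  x = 9
  c = v  =>  c = 8
  a = 8  =>  a = 8
  return x = 9

Answer: 9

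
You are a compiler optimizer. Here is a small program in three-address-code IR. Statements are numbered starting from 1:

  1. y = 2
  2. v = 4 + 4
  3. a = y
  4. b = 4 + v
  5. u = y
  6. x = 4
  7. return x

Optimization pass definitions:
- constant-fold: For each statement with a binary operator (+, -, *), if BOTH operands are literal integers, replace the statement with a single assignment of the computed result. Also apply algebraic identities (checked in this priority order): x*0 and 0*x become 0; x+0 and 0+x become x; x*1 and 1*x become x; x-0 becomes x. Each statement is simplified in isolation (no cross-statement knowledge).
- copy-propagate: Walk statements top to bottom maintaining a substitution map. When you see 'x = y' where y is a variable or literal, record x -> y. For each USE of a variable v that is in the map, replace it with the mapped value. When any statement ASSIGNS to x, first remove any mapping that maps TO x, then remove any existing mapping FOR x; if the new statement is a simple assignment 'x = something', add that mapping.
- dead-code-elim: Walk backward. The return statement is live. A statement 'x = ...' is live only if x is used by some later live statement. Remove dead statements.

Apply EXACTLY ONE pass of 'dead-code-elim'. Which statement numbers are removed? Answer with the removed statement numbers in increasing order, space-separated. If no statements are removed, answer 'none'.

Backward liveness scan:
Stmt 1 'y = 2': DEAD (y not in live set [])
Stmt 2 'v = 4 + 4': DEAD (v not in live set [])
Stmt 3 'a = y': DEAD (a not in live set [])
Stmt 4 'b = 4 + v': DEAD (b not in live set [])
Stmt 5 'u = y': DEAD (u not in live set [])
Stmt 6 'x = 4': KEEP (x is live); live-in = []
Stmt 7 'return x': KEEP (return); live-in = ['x']
Removed statement numbers: [1, 2, 3, 4, 5]
Surviving IR:
  x = 4
  return x

Answer: 1 2 3 4 5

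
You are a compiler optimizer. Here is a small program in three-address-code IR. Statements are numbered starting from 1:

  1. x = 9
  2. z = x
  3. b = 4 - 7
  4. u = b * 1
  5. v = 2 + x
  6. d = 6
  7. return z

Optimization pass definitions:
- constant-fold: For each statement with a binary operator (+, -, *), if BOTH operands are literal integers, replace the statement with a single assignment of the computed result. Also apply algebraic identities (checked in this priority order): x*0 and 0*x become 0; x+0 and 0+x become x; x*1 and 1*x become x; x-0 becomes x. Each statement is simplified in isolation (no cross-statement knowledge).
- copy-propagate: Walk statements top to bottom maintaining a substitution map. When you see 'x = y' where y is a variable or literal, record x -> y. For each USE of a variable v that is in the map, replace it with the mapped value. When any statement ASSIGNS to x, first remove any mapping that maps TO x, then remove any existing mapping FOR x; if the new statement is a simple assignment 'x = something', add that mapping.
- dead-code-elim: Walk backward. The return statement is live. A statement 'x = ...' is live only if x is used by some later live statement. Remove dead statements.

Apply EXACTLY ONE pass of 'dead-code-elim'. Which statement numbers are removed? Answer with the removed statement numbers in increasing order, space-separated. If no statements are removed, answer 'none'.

Answer: 3 4 5 6

Derivation:
Backward liveness scan:
Stmt 1 'x = 9': KEEP (x is live); live-in = []
Stmt 2 'z = x': KEEP (z is live); live-in = ['x']
Stmt 3 'b = 4 - 7': DEAD (b not in live set ['z'])
Stmt 4 'u = b * 1': DEAD (u not in live set ['z'])
Stmt 5 'v = 2 + x': DEAD (v not in live set ['z'])
Stmt 6 'd = 6': DEAD (d not in live set ['z'])
Stmt 7 'return z': KEEP (return); live-in = ['z']
Removed statement numbers: [3, 4, 5, 6]
Surviving IR:
  x = 9
  z = x
  return z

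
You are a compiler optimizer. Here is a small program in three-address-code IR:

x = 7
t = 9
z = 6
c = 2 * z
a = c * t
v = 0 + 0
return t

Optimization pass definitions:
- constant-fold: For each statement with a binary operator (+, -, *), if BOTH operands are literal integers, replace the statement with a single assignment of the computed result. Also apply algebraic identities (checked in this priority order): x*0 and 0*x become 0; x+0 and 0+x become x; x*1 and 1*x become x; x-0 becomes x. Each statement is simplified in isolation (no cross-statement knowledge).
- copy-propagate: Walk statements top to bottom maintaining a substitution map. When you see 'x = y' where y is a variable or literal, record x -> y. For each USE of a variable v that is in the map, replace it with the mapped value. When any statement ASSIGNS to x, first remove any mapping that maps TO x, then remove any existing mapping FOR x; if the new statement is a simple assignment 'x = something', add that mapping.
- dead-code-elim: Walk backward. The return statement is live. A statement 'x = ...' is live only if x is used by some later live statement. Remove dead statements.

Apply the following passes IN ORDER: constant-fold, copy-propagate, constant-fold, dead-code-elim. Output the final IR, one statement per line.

Answer: return 9

Derivation:
Initial IR:
  x = 7
  t = 9
  z = 6
  c = 2 * z
  a = c * t
  v = 0 + 0
  return t
After constant-fold (7 stmts):
  x = 7
  t = 9
  z = 6
  c = 2 * z
  a = c * t
  v = 0
  return t
After copy-propagate (7 stmts):
  x = 7
  t = 9
  z = 6
  c = 2 * 6
  a = c * 9
  v = 0
  return 9
After constant-fold (7 stmts):
  x = 7
  t = 9
  z = 6
  c = 12
  a = c * 9
  v = 0
  return 9
After dead-code-elim (1 stmts):
  return 9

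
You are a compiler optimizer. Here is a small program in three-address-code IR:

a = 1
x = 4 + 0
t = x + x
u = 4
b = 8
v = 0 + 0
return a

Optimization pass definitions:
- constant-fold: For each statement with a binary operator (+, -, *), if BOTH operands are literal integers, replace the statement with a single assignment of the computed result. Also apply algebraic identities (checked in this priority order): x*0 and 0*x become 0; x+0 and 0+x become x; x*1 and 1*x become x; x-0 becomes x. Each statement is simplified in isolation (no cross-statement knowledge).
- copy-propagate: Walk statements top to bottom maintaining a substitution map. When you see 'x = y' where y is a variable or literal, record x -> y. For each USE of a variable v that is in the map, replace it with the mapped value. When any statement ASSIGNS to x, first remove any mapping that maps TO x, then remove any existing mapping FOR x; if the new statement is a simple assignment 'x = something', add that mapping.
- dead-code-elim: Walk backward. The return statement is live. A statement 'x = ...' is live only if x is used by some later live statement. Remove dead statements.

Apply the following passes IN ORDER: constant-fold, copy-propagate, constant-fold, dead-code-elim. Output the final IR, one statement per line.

Initial IR:
  a = 1
  x = 4 + 0
  t = x + x
  u = 4
  b = 8
  v = 0 + 0
  return a
After constant-fold (7 stmts):
  a = 1
  x = 4
  t = x + x
  u = 4
  b = 8
  v = 0
  return a
After copy-propagate (7 stmts):
  a = 1
  x = 4
  t = 4 + 4
  u = 4
  b = 8
  v = 0
  return 1
After constant-fold (7 stmts):
  a = 1
  x = 4
  t = 8
  u = 4
  b = 8
  v = 0
  return 1
After dead-code-elim (1 stmts):
  return 1

Answer: return 1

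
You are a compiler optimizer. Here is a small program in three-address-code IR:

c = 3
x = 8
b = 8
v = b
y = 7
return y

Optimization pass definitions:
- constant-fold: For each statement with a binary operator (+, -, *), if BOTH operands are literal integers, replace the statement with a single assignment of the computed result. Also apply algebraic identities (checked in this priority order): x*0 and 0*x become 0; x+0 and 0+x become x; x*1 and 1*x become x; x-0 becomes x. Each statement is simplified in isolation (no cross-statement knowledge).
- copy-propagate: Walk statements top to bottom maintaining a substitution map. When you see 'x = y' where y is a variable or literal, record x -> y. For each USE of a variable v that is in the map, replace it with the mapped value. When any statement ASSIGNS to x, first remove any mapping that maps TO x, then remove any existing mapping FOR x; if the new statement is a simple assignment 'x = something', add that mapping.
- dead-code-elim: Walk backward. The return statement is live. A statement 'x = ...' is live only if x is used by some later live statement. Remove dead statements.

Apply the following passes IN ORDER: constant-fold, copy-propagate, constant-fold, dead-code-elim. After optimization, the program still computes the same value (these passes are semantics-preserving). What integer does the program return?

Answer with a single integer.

Answer: 7

Derivation:
Initial IR:
  c = 3
  x = 8
  b = 8
  v = b
  y = 7
  return y
After constant-fold (6 stmts):
  c = 3
  x = 8
  b = 8
  v = b
  y = 7
  return y
After copy-propagate (6 stmts):
  c = 3
  x = 8
  b = 8
  v = 8
  y = 7
  return 7
After constant-fold (6 stmts):
  c = 3
  x = 8
  b = 8
  v = 8
  y = 7
  return 7
After dead-code-elim (1 stmts):
  return 7
Evaluate:
  c = 3  =>  c = 3
  x = 8  =>  x = 8
  b = 8  =>  b = 8
  v = b  =>  v = 8
  y = 7  =>  y = 7
  return y = 7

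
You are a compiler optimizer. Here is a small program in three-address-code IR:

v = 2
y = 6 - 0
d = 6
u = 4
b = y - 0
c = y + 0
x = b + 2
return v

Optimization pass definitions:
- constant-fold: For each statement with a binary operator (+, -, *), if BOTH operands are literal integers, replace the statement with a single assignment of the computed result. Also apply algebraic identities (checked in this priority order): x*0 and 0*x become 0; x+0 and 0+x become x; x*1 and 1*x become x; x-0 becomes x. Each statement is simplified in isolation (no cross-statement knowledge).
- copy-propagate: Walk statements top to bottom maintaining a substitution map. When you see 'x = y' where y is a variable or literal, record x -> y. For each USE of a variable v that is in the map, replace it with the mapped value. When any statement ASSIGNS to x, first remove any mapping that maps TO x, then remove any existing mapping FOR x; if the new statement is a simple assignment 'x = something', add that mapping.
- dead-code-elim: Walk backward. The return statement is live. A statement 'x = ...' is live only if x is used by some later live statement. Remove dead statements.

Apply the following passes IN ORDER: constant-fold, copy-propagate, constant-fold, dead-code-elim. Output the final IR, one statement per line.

Answer: return 2

Derivation:
Initial IR:
  v = 2
  y = 6 - 0
  d = 6
  u = 4
  b = y - 0
  c = y + 0
  x = b + 2
  return v
After constant-fold (8 stmts):
  v = 2
  y = 6
  d = 6
  u = 4
  b = y
  c = y
  x = b + 2
  return v
After copy-propagate (8 stmts):
  v = 2
  y = 6
  d = 6
  u = 4
  b = 6
  c = 6
  x = 6 + 2
  return 2
After constant-fold (8 stmts):
  v = 2
  y = 6
  d = 6
  u = 4
  b = 6
  c = 6
  x = 8
  return 2
After dead-code-elim (1 stmts):
  return 2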